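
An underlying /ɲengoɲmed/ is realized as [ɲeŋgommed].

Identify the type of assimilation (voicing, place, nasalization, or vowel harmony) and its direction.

/n/→[ŋ] /ɲ/→[m].
Each target copies a feature from the following segment, so the direction is regressive.

place assimilation, regressive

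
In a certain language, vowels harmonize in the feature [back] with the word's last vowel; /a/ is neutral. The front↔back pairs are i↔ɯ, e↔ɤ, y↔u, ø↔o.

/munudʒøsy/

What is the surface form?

[mynydʒøsy]

/u/ harmonizes with /y/ ([-back]) → [y]
/u/ harmonizes with /y/ ([-back]) → [y]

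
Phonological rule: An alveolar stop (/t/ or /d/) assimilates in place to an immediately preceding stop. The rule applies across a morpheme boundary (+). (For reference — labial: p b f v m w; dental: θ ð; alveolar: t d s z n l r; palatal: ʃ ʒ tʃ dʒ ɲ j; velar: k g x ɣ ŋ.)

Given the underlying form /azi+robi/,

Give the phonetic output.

no segment meets the rule's conditions; no change.

[azi+robi]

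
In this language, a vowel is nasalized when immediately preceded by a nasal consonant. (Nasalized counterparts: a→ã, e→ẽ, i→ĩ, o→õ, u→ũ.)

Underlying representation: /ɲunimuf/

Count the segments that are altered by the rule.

3

/u/ after nasal /ɲ/ → [ũ]
/i/ after nasal /n/ → [ĩ]
/u/ after nasal /m/ → [ũ]
3 segments change.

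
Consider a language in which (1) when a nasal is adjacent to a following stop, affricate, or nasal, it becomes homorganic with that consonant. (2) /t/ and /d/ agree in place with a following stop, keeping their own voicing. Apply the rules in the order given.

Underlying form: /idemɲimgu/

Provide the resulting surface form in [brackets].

Rule 1: /m/ before /ɲ/ (palatal) → [ɲ]
Rule 1: /m/ before /g/ (velar) → [ŋ]
After rule 1: ideɲɲiŋgu
Rule 2: no segment meets the rule's conditions; no change.

[ideɲɲiŋgu]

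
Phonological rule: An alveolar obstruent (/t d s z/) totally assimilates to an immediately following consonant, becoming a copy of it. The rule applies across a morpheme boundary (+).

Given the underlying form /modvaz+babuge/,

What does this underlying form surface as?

[movvab+babuge]

/d/ before /v/ → [v] (total assimilation)
/z/ before /b/ → [b] (total assimilation)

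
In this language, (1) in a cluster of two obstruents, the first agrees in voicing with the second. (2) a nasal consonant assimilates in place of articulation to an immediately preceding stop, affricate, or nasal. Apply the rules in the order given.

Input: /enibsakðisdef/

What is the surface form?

Rule 1: /b/ before /s/ (voiceless) → [p]
Rule 1: /k/ before /ð/ (voiced) → [g]
Rule 1: /s/ before /d/ (voiced) → [z]
After rule 1: enipsagðizdef
Rule 2: no segment meets the rule's conditions; no change.

[enipsagðizdef]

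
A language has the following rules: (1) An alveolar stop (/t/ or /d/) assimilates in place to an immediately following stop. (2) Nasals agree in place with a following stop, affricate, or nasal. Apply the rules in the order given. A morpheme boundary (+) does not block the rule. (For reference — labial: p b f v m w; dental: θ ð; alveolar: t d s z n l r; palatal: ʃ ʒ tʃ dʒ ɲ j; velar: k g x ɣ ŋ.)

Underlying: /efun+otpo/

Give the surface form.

Rule 1: /t/ before /p/ (labial) → [p]
After rule 1: efun+oppo
Rule 2: no segment meets the rule's conditions; no change.

[efun+oppo]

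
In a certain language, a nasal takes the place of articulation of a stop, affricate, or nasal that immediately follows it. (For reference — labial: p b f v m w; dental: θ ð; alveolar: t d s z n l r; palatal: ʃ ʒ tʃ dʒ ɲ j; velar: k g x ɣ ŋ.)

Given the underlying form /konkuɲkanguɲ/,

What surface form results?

/n/ before /k/ (velar) → [ŋ]
/ɲ/ before /k/ (velar) → [ŋ]
/n/ before /g/ (velar) → [ŋ]

[koŋkuŋkaŋguɲ]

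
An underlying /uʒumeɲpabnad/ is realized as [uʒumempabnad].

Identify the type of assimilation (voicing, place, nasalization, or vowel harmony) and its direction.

/ɲ/→[m].
Each target copies a feature from the following segment, so the direction is regressive.

place assimilation, regressive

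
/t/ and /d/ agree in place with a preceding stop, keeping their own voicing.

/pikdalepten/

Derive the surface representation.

/d/ after /k/ (velar) → [g]
/t/ after /p/ (labial) → [p]

[pikgaleppen]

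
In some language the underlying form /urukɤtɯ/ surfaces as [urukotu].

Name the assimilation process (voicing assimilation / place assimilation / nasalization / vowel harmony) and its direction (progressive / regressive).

/ɤ/→[o] /ɯ/→[u].
Vowels agree with the first vowel, so the harmony is progressive.

vowel harmony, progressive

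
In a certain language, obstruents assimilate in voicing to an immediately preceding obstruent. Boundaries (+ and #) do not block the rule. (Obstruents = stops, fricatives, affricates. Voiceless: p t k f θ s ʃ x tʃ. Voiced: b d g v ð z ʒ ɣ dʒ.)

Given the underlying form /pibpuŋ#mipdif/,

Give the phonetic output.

[pibbuŋ#miptif]

/p/ after /b/ (voiced) → [b]
/d/ after /p/ (voiceless) → [t]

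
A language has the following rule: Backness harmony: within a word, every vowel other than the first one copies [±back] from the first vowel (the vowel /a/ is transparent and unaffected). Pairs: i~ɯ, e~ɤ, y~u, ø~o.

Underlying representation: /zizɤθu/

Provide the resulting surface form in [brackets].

/ɤ/ harmonizes with /i/ ([-back]) → [e]
/u/ harmonizes with /i/ ([-back]) → [y]

[zizeθy]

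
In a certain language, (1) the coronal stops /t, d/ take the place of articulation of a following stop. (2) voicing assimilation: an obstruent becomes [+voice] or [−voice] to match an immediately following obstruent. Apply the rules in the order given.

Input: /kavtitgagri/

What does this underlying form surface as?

Rule 1: /t/ before /g/ (velar) → [k]
After rule 1: kavtikgagri
Rule 2: /v/ before /t/ (voiceless) → [f]
Rule 2: /k/ before /g/ (voiced) → [g]

[kaftiggagri]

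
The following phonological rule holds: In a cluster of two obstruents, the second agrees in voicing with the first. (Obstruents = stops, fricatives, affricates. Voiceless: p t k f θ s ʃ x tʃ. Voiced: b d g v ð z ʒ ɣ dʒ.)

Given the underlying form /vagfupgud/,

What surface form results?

/f/ after /g/ (voiced) → [v]
/g/ after /p/ (voiceless) → [k]

[vagvupkud]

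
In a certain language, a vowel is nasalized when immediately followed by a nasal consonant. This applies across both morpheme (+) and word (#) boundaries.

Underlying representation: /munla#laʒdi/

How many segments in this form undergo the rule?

1

/u/ before nasal /n/ → [ũ]
1 segment changes.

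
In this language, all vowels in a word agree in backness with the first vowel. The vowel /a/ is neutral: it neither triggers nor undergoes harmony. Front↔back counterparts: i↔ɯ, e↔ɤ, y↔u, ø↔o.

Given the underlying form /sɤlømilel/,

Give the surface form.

/ø/ harmonizes with /ɤ/ ([+back]) → [o]
/i/ harmonizes with /ɤ/ ([+back]) → [ɯ]
/e/ harmonizes with /ɤ/ ([+back]) → [ɤ]

[sɤlomɯlɤl]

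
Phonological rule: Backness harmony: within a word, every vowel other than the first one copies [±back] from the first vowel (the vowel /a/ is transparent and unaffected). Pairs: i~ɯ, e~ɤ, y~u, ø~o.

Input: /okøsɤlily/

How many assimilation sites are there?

3

/ø/ harmonizes with /o/ ([+back]) → [o]
/i/ harmonizes with /o/ ([+back]) → [ɯ]
/y/ harmonizes with /o/ ([+back]) → [u]
3 segments change.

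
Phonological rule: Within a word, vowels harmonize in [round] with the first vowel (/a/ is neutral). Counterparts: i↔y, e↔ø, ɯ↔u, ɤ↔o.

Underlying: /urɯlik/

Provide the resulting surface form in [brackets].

/ɯ/ harmonizes with /u/ ([+round]) → [u]
/i/ harmonizes with /u/ ([+round]) → [y]

[urulyk]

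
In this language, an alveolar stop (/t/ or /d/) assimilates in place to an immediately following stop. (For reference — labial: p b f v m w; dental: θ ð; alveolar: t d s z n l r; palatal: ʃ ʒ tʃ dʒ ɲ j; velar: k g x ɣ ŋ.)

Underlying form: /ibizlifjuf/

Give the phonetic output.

no segment meets the rule's conditions; no change.

[ibizlifjuf]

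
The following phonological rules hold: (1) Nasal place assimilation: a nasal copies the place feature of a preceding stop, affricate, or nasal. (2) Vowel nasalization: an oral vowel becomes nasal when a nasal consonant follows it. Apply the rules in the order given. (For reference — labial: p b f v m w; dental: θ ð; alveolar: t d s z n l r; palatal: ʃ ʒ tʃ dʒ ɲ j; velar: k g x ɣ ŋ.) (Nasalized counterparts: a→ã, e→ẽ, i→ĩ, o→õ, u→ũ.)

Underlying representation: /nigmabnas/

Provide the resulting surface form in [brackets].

Rule 1: /m/ after /g/ (velar) → [ŋ]
Rule 1: /n/ after /b/ (labial) → [m]
After rule 1: nigŋabmas
Rule 2: no segment meets the rule's conditions; no change.

[nigŋabmas]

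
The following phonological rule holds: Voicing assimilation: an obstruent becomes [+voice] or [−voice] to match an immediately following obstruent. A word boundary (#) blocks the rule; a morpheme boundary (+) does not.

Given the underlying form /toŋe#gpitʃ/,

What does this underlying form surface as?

/g/ before /p/ (voiceless) → [k]

[toŋe#kpitʃ]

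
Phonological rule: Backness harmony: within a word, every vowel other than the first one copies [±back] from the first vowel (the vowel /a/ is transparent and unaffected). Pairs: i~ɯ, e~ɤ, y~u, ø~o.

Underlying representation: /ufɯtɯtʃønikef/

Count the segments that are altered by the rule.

/ø/ harmonizes with /u/ ([+back]) → [o]
/i/ harmonizes with /u/ ([+back]) → [ɯ]
/e/ harmonizes with /u/ ([+back]) → [ɤ]
3 segments change.

3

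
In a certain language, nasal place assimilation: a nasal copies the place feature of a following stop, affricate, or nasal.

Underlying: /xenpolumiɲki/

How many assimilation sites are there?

2

/n/ before /p/ (labial) → [m]
/ɲ/ before /k/ (velar) → [ŋ]
2 segments change.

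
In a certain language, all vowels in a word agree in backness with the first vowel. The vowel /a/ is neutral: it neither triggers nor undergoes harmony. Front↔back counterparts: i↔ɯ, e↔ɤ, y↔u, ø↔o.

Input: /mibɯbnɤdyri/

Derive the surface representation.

[mibibnedyri]

/ɯ/ harmonizes with /i/ ([-back]) → [i]
/ɤ/ harmonizes with /i/ ([-back]) → [e]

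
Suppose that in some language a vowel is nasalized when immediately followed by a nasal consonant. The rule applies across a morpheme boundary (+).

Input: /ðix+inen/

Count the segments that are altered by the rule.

/i/ before nasal /n/ → [ĩ]
/e/ before nasal /n/ → [ẽ]
2 segments change.

2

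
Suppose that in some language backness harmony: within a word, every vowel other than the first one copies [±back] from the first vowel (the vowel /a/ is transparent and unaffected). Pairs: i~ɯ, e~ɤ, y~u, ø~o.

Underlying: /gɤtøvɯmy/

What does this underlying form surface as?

/ø/ harmonizes with /ɤ/ ([+back]) → [o]
/y/ harmonizes with /ɤ/ ([+back]) → [u]

[gɤtovɯmu]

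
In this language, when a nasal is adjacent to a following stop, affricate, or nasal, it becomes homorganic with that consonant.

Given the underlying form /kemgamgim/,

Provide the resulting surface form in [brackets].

[keŋgaŋgim]

/m/ before /g/ (velar) → [ŋ]
/m/ before /g/ (velar) → [ŋ]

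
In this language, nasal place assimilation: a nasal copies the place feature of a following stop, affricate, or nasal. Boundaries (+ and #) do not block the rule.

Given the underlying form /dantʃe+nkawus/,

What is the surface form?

[daɲtʃe+ŋkawus]

/n/ before /tʃ/ (palatal) → [ɲ]
/n/ before /k/ (velar) → [ŋ]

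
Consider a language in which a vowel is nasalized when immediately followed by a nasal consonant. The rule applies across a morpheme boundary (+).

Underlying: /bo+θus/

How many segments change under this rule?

0

No segment meets the rule's conditions.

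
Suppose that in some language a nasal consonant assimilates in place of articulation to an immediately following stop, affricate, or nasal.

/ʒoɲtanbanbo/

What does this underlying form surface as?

[ʒontambambo]

/ɲ/ before /t/ (alveolar) → [n]
/n/ before /b/ (labial) → [m]
/n/ before /b/ (labial) → [m]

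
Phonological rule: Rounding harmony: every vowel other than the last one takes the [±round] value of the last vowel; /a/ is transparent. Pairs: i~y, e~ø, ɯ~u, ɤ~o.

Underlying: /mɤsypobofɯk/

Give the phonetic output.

[mɤsipɤbɤfɯk]

/y/ harmonizes with /ɯ/ ([-round]) → [i]
/o/ harmonizes with /ɯ/ ([-round]) → [ɤ]
/o/ harmonizes with /ɯ/ ([-round]) → [ɤ]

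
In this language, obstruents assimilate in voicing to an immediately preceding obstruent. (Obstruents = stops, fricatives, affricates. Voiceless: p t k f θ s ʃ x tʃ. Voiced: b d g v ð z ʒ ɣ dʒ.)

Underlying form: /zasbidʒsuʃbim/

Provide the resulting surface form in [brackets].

/b/ after /s/ (voiceless) → [p]
/s/ after /dʒ/ (voiced) → [z]
/b/ after /ʃ/ (voiceless) → [p]

[zaspidʒzuʃpim]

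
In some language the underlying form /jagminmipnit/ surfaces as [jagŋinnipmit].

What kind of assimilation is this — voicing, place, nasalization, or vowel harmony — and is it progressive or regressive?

place assimilation, progressive

/m/→[ŋ] /m/→[n] /n/→[m].
Each target copies a feature from the preceding segment, so the direction is progressive.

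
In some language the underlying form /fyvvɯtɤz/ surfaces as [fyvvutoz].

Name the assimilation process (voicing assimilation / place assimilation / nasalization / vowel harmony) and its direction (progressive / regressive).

/ɯ/→[u] /ɤ/→[o].
Vowels agree with the first vowel, so the harmony is progressive.

vowel harmony, progressive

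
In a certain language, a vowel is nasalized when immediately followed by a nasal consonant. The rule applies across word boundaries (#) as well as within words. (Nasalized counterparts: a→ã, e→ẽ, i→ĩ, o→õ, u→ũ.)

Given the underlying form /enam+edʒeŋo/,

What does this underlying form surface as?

[ẽnãm+edʒẽŋo]

/e/ before nasal /n/ → [ẽ]
/a/ before nasal /m/ → [ã]
/e/ before nasal /ŋ/ → [ẽ]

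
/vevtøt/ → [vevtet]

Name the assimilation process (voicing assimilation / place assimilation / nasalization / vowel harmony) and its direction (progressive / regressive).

/ø/→[e].
Vowels agree with the first vowel, so the harmony is progressive.

vowel harmony, progressive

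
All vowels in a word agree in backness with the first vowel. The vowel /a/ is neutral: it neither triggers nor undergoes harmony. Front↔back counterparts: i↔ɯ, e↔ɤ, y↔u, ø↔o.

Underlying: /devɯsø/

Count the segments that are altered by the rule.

1

/ɯ/ harmonizes with /e/ ([-back]) → [i]
1 segment changes.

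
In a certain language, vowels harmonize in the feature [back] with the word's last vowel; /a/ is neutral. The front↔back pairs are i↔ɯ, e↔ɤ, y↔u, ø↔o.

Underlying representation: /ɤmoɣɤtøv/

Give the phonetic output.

[emøɣetøv]

/ɤ/ harmonizes with /ø/ ([-back]) → [e]
/o/ harmonizes with /ø/ ([-back]) → [ø]
/ɤ/ harmonizes with /ø/ ([-back]) → [e]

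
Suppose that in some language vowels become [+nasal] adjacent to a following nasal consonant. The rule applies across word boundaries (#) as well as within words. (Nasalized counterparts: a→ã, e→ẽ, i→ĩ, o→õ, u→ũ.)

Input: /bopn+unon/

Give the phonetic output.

[bopn+ũnõn]

/u/ before nasal /n/ → [ũ]
/o/ before nasal /n/ → [õ]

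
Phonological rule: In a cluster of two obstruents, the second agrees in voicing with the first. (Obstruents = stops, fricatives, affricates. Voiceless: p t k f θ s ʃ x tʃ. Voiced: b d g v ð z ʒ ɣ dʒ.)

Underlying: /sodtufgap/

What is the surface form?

[soddufkap]

/t/ after /d/ (voiced) → [d]
/g/ after /f/ (voiceless) → [k]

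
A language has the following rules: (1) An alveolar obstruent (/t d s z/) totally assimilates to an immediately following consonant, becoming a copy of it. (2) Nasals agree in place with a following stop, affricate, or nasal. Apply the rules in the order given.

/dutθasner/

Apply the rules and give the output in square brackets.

Rule 1: /t/ before /θ/ → [θ] (total assimilation)
Rule 1: /s/ before /n/ → [n] (total assimilation)
After rule 1: duθθanner
Rule 2: no segment meets the rule's conditions; no change.

[duθθanner]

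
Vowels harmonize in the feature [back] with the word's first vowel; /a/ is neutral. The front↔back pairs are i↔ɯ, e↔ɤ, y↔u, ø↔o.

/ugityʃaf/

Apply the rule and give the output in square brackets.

[ugɯtuʃaf]

/i/ harmonizes with /u/ ([+back]) → [ɯ]
/y/ harmonizes with /u/ ([+back]) → [u]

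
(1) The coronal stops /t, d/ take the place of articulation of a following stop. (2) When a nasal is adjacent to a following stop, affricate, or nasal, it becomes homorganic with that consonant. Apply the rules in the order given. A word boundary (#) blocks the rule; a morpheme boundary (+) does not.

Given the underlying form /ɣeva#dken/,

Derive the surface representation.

Rule 1: /d/ before /k/ (velar) → [g]
After rule 1: ɣeva#gken
Rule 2: no segment meets the rule's conditions; no change.

[ɣeva#gken]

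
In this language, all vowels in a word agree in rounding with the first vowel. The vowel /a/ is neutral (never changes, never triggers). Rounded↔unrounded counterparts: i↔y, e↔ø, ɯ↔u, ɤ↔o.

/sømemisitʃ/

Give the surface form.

/e/ harmonizes with /ø/ ([+round]) → [ø]
/i/ harmonizes with /ø/ ([+round]) → [y]
/i/ harmonizes with /ø/ ([+round]) → [y]

[sømømysytʃ]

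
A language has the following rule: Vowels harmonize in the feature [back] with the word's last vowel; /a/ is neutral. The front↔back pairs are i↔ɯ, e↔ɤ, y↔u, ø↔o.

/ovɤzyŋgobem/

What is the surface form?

/o/ harmonizes with /e/ ([-back]) → [ø]
/ɤ/ harmonizes with /e/ ([-back]) → [e]
/o/ harmonizes with /e/ ([-back]) → [ø]

[øvezyŋgøbem]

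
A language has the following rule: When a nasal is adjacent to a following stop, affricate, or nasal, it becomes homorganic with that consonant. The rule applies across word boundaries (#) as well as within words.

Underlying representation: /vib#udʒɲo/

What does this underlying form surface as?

[vib#udʒɲo]

no segment meets the rule's conditions; no change.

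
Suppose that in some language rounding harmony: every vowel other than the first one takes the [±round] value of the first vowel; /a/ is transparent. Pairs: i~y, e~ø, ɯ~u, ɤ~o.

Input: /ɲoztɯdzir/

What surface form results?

/ɯ/ harmonizes with /o/ ([+round]) → [u]
/i/ harmonizes with /o/ ([+round]) → [y]

[ɲoztudzyr]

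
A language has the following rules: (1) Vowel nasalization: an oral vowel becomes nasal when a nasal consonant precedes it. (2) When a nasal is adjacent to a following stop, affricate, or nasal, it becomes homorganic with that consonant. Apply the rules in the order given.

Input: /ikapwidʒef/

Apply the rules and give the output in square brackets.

[ikapwidʒef]

Rule 1: no segment meets the rule's conditions; no change.
After rule 1: ikapwidʒef
Rule 2: no segment meets the rule's conditions; no change.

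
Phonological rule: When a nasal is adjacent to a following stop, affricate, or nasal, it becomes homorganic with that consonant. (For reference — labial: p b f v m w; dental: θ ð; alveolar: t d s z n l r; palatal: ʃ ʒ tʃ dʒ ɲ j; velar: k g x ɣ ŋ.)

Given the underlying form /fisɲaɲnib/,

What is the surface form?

[fisɲannib]

/ɲ/ before /n/ (alveolar) → [n]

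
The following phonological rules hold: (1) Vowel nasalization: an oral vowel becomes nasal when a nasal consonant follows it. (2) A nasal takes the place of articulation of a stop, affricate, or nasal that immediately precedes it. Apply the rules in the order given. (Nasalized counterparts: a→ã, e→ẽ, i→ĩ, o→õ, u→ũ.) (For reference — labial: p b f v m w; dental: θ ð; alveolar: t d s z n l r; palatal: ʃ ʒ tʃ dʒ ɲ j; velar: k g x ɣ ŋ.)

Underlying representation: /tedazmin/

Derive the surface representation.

[tedazmĩn]

Rule 1: /i/ before nasal /n/ → [ĩ]
After rule 1: tedazmĩn
Rule 2: no segment meets the rule's conditions; no change.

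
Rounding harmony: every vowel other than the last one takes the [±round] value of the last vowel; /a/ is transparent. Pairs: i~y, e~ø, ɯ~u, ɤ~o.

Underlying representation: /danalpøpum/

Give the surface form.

[danalpøpum]

no segment meets the rule's conditions; no change.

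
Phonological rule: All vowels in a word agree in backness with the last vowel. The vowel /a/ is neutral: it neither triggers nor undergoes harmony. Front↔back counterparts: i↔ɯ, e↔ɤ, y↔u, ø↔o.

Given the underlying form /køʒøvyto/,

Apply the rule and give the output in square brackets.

/ø/ harmonizes with /o/ ([+back]) → [o]
/ø/ harmonizes with /o/ ([+back]) → [o]
/y/ harmonizes with /o/ ([+back]) → [u]

[koʒovuto]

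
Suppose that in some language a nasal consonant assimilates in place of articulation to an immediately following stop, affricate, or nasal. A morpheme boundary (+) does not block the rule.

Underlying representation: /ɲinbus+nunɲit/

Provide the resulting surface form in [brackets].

/n/ before /b/ (labial) → [m]
/n/ before /ɲ/ (palatal) → [ɲ]

[ɲimbus+nuɲɲit]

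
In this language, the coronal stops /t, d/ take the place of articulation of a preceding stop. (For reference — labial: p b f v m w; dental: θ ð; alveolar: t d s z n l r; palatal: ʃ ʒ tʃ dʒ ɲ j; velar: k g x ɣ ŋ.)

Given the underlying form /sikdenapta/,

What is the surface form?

[sikgenappa]

/d/ after /k/ (velar) → [g]
/t/ after /p/ (labial) → [p]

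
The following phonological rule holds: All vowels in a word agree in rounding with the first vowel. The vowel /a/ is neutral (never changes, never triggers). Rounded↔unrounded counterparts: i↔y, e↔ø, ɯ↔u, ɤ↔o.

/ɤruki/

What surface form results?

/u/ harmonizes with /ɤ/ ([-round]) → [ɯ]

[ɤrɯki]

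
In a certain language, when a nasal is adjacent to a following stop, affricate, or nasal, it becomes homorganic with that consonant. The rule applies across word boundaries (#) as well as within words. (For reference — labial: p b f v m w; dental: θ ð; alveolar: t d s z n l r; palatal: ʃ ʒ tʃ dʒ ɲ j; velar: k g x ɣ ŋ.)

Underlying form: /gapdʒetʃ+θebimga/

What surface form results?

[gapdʒetʃ+θebiŋga]

/m/ before /g/ (velar) → [ŋ]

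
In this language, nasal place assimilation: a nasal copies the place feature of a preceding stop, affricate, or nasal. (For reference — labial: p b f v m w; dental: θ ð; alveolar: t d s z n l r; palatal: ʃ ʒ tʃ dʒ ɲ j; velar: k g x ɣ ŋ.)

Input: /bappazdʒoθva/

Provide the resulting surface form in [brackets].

no segment meets the rule's conditions; no change.

[bappazdʒoθva]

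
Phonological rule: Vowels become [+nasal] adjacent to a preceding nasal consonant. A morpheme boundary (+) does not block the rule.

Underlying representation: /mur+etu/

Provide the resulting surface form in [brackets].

[mũr+etu]

/u/ after nasal /m/ → [ũ]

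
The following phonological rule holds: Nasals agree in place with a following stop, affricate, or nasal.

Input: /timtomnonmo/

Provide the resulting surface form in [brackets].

/m/ before /t/ (alveolar) → [n]
/m/ before /n/ (alveolar) → [n]
/n/ before /m/ (labial) → [m]

[tintonnommo]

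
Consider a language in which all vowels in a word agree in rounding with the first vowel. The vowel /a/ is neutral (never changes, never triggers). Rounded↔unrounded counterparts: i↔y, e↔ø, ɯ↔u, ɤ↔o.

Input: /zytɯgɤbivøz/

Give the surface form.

[zytugobyvøz]

/ɯ/ harmonizes with /y/ ([+round]) → [u]
/ɤ/ harmonizes with /y/ ([+round]) → [o]
/i/ harmonizes with /y/ ([+round]) → [y]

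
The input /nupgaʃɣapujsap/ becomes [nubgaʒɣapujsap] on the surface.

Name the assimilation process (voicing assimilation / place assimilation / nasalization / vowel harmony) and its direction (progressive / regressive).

voicing assimilation, regressive

/p/→[b] /ʃ/→[ʒ].
Each target copies a feature from the following segment, so the direction is regressive.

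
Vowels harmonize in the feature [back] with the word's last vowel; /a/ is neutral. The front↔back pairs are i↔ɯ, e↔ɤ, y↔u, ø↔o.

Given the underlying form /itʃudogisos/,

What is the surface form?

[ɯtʃudogɯsos]

/i/ harmonizes with /o/ ([+back]) → [ɯ]
/i/ harmonizes with /o/ ([+back]) → [ɯ]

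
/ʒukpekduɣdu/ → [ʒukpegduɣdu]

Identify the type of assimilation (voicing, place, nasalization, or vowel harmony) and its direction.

voicing assimilation, regressive

/k/→[g].
Each target copies a feature from the following segment, so the direction is regressive.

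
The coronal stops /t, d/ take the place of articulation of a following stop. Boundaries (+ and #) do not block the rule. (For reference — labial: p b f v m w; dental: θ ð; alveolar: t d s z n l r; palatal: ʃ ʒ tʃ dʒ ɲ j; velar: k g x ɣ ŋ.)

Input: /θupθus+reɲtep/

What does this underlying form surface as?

[θupθus+reɲtep]

no segment meets the rule's conditions; no change.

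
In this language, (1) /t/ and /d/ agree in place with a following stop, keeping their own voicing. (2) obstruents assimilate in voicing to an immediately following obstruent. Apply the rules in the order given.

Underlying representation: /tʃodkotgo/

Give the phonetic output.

Rule 1: /d/ before /k/ (velar) → [g]
Rule 1: /t/ before /g/ (velar) → [k]
After rule 1: tʃogkokgo
Rule 2: /g/ before /k/ (voiceless) → [k]
Rule 2: /k/ before /g/ (voiced) → [g]

[tʃokkoggo]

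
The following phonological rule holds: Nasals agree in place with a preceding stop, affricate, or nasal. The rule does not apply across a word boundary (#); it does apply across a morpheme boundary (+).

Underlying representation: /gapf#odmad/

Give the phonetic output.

/m/ after /d/ (alveolar) → [n]

[gapf#odnad]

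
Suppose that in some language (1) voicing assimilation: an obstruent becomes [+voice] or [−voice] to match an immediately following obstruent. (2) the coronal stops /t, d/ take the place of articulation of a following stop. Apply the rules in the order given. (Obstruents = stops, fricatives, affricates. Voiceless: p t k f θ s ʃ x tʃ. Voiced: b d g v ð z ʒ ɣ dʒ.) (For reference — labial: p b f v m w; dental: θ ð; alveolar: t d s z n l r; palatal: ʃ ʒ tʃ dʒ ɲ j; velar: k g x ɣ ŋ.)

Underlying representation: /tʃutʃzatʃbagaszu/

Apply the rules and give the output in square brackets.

[tʃudʒzadʒbagazzu]

Rule 1: /tʃ/ before /z/ (voiced) → [dʒ]
Rule 1: /tʃ/ before /b/ (voiced) → [dʒ]
Rule 1: /s/ before /z/ (voiced) → [z]
After rule 1: tʃudʒzadʒbagazzu
Rule 2: no segment meets the rule's conditions; no change.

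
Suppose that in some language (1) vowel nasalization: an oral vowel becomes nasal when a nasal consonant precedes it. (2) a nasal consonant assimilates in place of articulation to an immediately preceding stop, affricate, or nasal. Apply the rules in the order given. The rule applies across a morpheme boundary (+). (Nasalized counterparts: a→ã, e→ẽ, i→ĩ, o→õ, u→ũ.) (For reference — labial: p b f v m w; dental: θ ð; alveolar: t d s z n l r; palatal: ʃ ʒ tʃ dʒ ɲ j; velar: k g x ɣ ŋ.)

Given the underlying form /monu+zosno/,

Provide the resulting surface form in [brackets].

[mõnũ+zosnõ]

Rule 1: /o/ after nasal /m/ → [õ]
Rule 1: /u/ after nasal /n/ → [ũ]
Rule 1: /o/ after nasal /n/ → [õ]
After rule 1: mõnũ+zosnõ
Rule 2: no segment meets the rule's conditions; no change.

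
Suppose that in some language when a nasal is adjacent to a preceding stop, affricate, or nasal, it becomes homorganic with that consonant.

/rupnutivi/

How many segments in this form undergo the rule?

/n/ after /p/ (labial) → [m]
1 segment changes.

1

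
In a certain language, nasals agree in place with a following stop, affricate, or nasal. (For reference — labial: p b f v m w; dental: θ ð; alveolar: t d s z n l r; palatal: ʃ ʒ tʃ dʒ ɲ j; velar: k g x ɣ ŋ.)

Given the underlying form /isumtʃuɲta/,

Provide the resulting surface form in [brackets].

[isuɲtʃunta]

/m/ before /tʃ/ (palatal) → [ɲ]
/ɲ/ before /t/ (alveolar) → [n]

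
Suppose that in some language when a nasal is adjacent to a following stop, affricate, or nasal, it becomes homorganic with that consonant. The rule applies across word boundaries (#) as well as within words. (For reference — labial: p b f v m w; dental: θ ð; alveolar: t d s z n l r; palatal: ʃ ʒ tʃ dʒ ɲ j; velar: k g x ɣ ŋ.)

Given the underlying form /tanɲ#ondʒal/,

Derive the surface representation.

/n/ before /ɲ/ (palatal) → [ɲ]
/n/ before /dʒ/ (palatal) → [ɲ]

[taɲɲ#oɲdʒal]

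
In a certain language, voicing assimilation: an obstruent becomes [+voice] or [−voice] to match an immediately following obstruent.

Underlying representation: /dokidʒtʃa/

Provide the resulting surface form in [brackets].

[dokitʃtʃa]

/dʒ/ before /tʃ/ (voiceless) → [tʃ]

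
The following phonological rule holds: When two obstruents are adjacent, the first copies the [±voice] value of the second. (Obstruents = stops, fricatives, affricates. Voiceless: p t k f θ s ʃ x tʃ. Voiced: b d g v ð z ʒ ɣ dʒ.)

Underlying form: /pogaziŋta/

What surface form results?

[pogaziŋta]

no segment meets the rule's conditions; no change.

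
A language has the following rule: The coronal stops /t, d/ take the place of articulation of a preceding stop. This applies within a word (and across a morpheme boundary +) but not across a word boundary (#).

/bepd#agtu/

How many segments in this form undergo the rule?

/d/ after /p/ (labial) → [b]
/t/ after /g/ (velar) → [k]
2 segments change.

2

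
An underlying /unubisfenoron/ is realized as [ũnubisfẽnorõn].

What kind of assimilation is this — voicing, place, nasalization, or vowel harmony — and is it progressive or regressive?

/u/→[ũ] /e/→[ẽ] /o/→[õ].
Each target copies a feature from the following segment, so the direction is regressive.

nasalization, regressive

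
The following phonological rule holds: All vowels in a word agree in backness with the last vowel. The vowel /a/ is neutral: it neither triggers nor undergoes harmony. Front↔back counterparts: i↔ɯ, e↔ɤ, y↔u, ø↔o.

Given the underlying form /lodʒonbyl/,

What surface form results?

[lødʒønbyl]

/o/ harmonizes with /y/ ([-back]) → [ø]
/o/ harmonizes with /y/ ([-back]) → [ø]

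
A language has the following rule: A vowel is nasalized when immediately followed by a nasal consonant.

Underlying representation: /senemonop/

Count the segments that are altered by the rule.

3

/e/ before nasal /n/ → [ẽ]
/e/ before nasal /m/ → [ẽ]
/o/ before nasal /n/ → [õ]
3 segments change.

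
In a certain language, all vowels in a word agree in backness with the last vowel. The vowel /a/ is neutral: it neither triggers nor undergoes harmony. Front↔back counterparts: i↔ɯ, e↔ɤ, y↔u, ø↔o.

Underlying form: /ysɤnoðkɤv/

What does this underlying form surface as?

/y/ harmonizes with /ɤ/ ([+back]) → [u]

[usɤnoðkɤv]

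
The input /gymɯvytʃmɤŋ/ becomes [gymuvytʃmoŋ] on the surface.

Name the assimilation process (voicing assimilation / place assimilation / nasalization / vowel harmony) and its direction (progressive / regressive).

/ɯ/→[u] /ɤ/→[o].
Vowels agree with the first vowel, so the harmony is progressive.

vowel harmony, progressive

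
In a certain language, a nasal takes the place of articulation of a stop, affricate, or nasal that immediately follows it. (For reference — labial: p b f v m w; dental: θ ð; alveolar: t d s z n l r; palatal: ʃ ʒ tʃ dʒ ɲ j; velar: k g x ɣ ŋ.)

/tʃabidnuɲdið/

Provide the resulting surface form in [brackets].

/ɲ/ before /d/ (alveolar) → [n]

[tʃabidnundið]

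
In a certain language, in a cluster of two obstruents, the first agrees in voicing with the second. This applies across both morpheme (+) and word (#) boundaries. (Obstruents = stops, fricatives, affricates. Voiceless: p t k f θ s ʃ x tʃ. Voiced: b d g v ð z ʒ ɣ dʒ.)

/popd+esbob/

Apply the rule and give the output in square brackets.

[pobd+ezbob]

/p/ before /d/ (voiced) → [b]
/s/ before /b/ (voiced) → [z]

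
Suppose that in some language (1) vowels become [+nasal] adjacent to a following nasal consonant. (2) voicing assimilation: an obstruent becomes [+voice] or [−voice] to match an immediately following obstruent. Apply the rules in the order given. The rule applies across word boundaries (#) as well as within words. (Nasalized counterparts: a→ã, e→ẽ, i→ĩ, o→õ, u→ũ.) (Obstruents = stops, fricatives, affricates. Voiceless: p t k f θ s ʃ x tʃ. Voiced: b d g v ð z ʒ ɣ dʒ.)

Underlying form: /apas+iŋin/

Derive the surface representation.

[apas+ĩŋĩn]

Rule 1: /i/ before nasal /ŋ/ → [ĩ]
Rule 1: /i/ before nasal /n/ → [ĩ]
After rule 1: apas+ĩŋĩn
Rule 2: no segment meets the rule's conditions; no change.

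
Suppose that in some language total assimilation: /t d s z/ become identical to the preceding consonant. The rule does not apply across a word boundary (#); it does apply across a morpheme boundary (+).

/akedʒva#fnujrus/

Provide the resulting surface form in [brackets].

[akedʒva#fnujrus]

no segment meets the rule's conditions; no change.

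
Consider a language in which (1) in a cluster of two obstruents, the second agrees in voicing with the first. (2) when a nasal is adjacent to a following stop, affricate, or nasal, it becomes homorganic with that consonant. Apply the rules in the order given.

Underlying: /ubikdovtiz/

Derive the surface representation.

[ubiktovdiz]

Rule 1: /d/ after /k/ (voiceless) → [t]
Rule 1: /t/ after /v/ (voiced) → [d]
After rule 1: ubiktovdiz
Rule 2: no segment meets the rule's conditions; no change.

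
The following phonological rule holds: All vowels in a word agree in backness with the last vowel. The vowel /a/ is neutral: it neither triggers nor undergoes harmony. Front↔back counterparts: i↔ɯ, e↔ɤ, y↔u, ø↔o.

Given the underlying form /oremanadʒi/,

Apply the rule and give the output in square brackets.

[øremanadʒi]

/o/ harmonizes with /i/ ([-back]) → [ø]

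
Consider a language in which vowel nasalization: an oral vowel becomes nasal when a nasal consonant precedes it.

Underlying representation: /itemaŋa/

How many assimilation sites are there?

/a/ after nasal /m/ → [ã]
/a/ after nasal /ŋ/ → [ã]
2 segments change.

2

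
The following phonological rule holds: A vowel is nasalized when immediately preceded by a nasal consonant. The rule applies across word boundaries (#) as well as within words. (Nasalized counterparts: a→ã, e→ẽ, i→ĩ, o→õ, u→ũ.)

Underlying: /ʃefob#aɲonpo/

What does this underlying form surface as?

/o/ after nasal /ɲ/ → [õ]

[ʃefob#aɲõnpo]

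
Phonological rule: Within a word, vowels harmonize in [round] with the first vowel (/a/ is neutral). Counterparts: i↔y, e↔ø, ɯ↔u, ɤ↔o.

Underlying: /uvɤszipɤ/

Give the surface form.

[uvoszypo]

/ɤ/ harmonizes with /u/ ([+round]) → [o]
/i/ harmonizes with /u/ ([+round]) → [y]
/ɤ/ harmonizes with /u/ ([+round]) → [o]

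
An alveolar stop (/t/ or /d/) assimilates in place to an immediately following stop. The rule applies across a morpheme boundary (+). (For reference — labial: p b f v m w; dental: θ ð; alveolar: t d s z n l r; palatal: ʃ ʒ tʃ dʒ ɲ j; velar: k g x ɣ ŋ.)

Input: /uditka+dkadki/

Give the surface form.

/t/ before /k/ (velar) → [k]
/d/ before /k/ (velar) → [g]
/d/ before /k/ (velar) → [g]

[udikka+gkagki]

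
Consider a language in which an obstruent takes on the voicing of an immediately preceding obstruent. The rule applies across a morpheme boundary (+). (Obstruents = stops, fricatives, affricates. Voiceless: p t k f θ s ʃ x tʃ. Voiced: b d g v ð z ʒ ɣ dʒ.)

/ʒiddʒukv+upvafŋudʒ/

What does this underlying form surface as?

/v/ after /k/ (voiceless) → [f]
/v/ after /p/ (voiceless) → [f]

[ʒiddʒukf+upfafŋudʒ]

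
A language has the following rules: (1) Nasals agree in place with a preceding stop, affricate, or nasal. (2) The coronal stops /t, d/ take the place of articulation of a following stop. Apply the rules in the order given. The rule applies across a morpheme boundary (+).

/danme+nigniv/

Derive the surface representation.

[danne+nigŋiv]

Rule 1: /m/ after /n/ (alveolar) → [n]
Rule 1: /n/ after /g/ (velar) → [ŋ]
After rule 1: danne+nigŋiv
Rule 2: no segment meets the rule's conditions; no change.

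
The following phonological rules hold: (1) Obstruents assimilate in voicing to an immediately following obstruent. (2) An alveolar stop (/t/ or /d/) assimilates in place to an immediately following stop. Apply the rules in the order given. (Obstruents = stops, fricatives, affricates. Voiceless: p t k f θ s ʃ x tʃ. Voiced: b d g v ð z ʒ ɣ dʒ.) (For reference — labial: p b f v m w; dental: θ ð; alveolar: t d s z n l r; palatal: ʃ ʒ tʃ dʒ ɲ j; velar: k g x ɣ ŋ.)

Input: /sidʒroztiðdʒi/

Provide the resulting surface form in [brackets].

Rule 1: /z/ before /t/ (voiceless) → [s]
After rule 1: sidʒrostiðdʒi
Rule 2: no segment meets the rule's conditions; no change.

[sidʒrostiðdʒi]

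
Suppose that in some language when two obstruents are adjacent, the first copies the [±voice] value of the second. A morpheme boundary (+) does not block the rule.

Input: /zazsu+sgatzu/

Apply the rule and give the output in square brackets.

/z/ before /s/ (voiceless) → [s]
/s/ before /g/ (voiced) → [z]
/t/ before /z/ (voiced) → [d]

[zassu+zgadzu]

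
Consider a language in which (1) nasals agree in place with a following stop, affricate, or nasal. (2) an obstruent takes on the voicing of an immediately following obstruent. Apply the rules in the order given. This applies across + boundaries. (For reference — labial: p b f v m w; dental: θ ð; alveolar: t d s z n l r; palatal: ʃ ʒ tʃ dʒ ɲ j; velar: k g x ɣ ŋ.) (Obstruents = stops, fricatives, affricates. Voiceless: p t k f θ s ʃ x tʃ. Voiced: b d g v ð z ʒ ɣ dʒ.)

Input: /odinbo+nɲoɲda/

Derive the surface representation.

[odimbo+ɲɲonda]

Rule 1: /n/ before /b/ (labial) → [m]
Rule 1: /n/ before /ɲ/ (palatal) → [ɲ]
Rule 1: /ɲ/ before /d/ (alveolar) → [n]
After rule 1: odimbo+ɲɲonda
Rule 2: no segment meets the rule's conditions; no change.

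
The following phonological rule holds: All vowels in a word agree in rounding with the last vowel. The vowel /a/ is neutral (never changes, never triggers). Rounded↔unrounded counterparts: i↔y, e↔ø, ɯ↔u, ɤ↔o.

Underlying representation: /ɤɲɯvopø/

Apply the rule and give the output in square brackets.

[oɲuvopø]

/ɤ/ harmonizes with /ø/ ([+round]) → [o]
/ɯ/ harmonizes with /ø/ ([+round]) → [u]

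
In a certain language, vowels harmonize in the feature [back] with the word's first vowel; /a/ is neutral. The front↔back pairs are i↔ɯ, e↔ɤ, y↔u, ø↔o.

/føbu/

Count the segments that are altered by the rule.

1

/u/ harmonizes with /ø/ ([-back]) → [y]
1 segment changes.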